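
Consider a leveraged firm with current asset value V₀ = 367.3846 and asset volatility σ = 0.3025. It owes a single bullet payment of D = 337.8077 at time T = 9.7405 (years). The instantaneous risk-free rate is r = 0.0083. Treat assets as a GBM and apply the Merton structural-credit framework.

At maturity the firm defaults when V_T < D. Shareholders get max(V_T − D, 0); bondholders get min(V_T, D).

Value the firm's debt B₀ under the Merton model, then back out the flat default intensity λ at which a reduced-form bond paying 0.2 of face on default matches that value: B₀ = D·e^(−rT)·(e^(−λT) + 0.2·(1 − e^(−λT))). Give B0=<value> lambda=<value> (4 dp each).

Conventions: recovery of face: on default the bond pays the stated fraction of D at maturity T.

Apply the equity-as-call identities (strike 337.8077, horizon 9.7405 years):
d₁ = [ln(V₀/D) + (r + σ²/2)T] / (σ√T)
   = [ln(367.3846/337.8077) + (0.0083 + 0.5·0.3025²)·9.7405] / (0.3025·√9.7405)
   = [0.083932 + 0.526504] / 0.944096 = 0.646584
d₂ = d₁ − σ√T = 0.646584 − 0.944096 = -0.297512
N(d₁) = 0.741049,  N(d₂) = 0.383038,  e^(−rT) = 0.922336
E₀ = V₀·N(d₁) − D·e^(−rT)·N(d₂)
   = 367.3846·0.741049 − 337.8077·0.922336·0.383038 = 152.906210
B₀ = V₀ − E₀ = 367.3846 − 152.906210 = 214.478390
e^(−λT) = (B₀·e^(rT)/D − 0.2)/(1 − 0.2) = (214.4784·1.084204/337.8077 − 0.2)/0.8 = 0.61046868
λ = −ln(0.61046868)/9.7405 = 0.050668

B0=214.4784 lambda=0.0507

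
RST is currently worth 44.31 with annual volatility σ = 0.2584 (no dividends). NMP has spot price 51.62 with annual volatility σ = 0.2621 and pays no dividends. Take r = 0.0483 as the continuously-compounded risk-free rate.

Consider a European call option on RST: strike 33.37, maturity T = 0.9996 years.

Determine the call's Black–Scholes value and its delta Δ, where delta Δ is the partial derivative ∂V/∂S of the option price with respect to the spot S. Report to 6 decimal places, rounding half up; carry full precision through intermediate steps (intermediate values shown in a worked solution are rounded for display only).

σ√T = 0.2584·√0.9996 = 0.258348
d₁ = (ln(S/K) + (r+σ²/2)T) / (σ√T) = (ln(44.31/33.37) + (0.0483+0.2584²/2)·0.9996) / 0.258348 = (0.283553 + 0.081653) / 0.258348 = 1.413617
d₂ = d₁ − σ√T = 1.413617 − 0.258348 = 1.155269
e^{−rT} = 0.952866
N(d₁) = 0.921263,  N(d₂) = 0.876010
Call price V = S·N(d₁) − K·e^{−rT}·N(d₂) = 40.821158 − 27.854617 = 12.966542
Δ = N(d₁) = 0.921263

price = 12.966542
Δ = 0.921263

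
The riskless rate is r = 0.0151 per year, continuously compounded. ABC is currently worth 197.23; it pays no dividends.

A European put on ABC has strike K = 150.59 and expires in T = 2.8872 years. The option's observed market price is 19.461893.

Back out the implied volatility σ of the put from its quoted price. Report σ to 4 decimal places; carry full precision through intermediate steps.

At σ = 0.3592 the Black–Scholes value reproduces the quote:
σ√T = 0.3592·√2.8872 = 0.610344
d₁ = (ln(S/K) + (r+σ²/2)T) / (σ√T) = (ln(197.23/150.59) + (0.0151+0.3592²/2)·2.8872) / 0.610344 = (0.269810 + 0.229857) / 0.610344 = 0.818663
d₂ = d₁ − σ√T = 0.818663 − 0.610344 = 0.208319
e^{−rT} = 0.957340
N(−d₁) = 0.206489,  N(−d₂) = 0.417490
V = K·e^{−rT}·N(−d₂) − S·N(−d₁) = 60.187771 − 40.725878 = 19.461893 (the quoted price), and the Black–Scholes price is strictly increasing in σ, so σ is unique

sigma = 0.3592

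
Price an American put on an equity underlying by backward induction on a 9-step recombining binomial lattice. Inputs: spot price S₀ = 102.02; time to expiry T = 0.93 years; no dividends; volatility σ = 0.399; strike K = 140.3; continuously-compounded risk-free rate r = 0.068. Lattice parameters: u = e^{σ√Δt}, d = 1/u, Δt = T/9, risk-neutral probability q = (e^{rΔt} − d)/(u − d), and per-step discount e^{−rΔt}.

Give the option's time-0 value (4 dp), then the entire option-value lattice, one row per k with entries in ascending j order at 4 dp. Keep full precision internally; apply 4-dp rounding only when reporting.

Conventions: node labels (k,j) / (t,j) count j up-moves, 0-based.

price = 39.8119
tree:
39.8119
50.5607 29.4298
61.3632 39.2050 19.8917
70.8653 50.5607 28.1961 11.7159
79.2235 61.3632 38.5498 18.0511 5.4297
86.5757 70.8653 50.5607 26.8642 9.3310 1.5330
93.0428 79.2235 61.3632 38.2800 15.6184 3.0595 0.0000
98.7314 86.5757 70.8653 50.5607 25.1754 6.1058 0.0000 0.0000
103.7353 93.0428 79.2235 61.3632 38.2800 12.1855 0.0000 0.0000 0.0000
108.1368 98.7314 86.5757 70.8653 50.5607 24.3186 0.0000 0.0000 0.0000 0.0000

params: Δt=0.10333 u=1.13685 d=0.87962 q=0.49539 e^(-rΔt)=0.99300
t_9 payoffs: 108.1368 98.7314 86.5757 70.8653 50.5607 24.3186 0.0000 0.0000 0.0000 0.0000
k=8: node(8,0) S=36.5647 payoff=103.7353 vs cont=102.7529 → 103.7353 [stop]  node(8,1) S=47.2572 payoff=93.0428 vs cont=92.0604 → 93.0428 [stop]  node(8,2) S=61.0765 payoff=79.2235 vs cont=78.2411 → 79.2235 [stop]  node(8,3) S=78.9368 payoff=61.3632 vs cont=60.3808 → 61.3632 [stop]  node(8,4) S=102.0200 payoff=38.2800 vs cont=37.2976 → 38.2800 [stop]  node(8,5) S=131.8533 payoff=8.4467 vs cont=12.1855 → 12.1855 [wait]  node(8,6) S=170.4106 payoff=0.0000 vs cont=0.0000 → 0.0000 [wait]  node(8,7) S=220.2432 payoff=0.0000 vs cont=0.0000 → 0.0000 [wait]  node(8,8) S=284.6480 payoff=0.0000 vs cont=0.0000 → 0.0000 [wait]
k=7: node(7,0) S=41.5686 payoff=98.7314 vs cont=97.7490 → 98.7314 [stop]  node(7,1) S=53.7243 payoff=86.5757 vs cont=85.5933 → 86.5757 [stop]  node(7,2) S=69.4347 payoff=70.8653 vs cont=69.8829 → 70.8653 [stop]  node(7,3) S=89.7393 payoff=50.5607 vs cont=49.5784 → 50.5607 [stop]  node(7,4) S=115.9814 payoff=24.3186 vs cont=25.1754 → 25.1754 [wait]  node(7,5) S=149.8973 payoff=0.0000 vs cont=6.1058 → 6.1058 [wait]  node(7,6) S=193.7312 payoff=0.0000 vs cont=0.0000 → 0.0000 [wait]  node(7,7) S=250.3833 payoff=0.0000 vs cont=0.0000 → 0.0000 [wait]
k=6: node(6,0) S=47.2572 payoff=93.0428 vs cont=92.0604 → 93.0428 [stop]  node(6,1) S=61.0765 payoff=79.2235 vs cont=78.2411 → 79.2235 [stop]  node(6,2) S=78.9368 payoff=61.3632 vs cont=60.3808 → 61.3632 [stop]  node(6,3) S=102.0200 payoff=38.2800 vs cont=37.7191 → 38.2800 [stop]  node(6,4) S=131.8533 payoff=8.4467 vs cont=15.6184 → 15.6184 [wait]  node(6,5) S=170.4106 payoff=0.0000 vs cont=3.0595 → 3.0595 [wait]  node(6,6) S=220.2432 payoff=0.0000 vs cont=0.0000 → 0.0000 [wait]
k=5: node(5,0) S=53.7243 payoff=86.5757 vs cont=85.5933 → 86.5757 [stop]  node(5,1) S=69.4347 payoff=70.8653 vs cont=69.8829 → 70.8653 [stop]  node(5,2) S=89.7393 payoff=50.5607 vs cont=49.5784 → 50.5607 [stop]  node(5,3) S=115.9814 payoff=24.3186 vs cont=26.8642 → 26.8642 [wait]  node(5,4) S=149.8973 payoff=0.0000 vs cont=9.3310 → 9.3310 [wait]  node(5,5) S=193.7312 payoff=0.0000 vs cont=1.5330 → 1.5330 [wait]
k=4: node(4,0) S=61.0765 payoff=79.2235 vs cont=78.2411 → 79.2235 [stop]  node(4,1) S=78.9368 payoff=61.3632 vs cont=60.3808 → 61.3632 [stop]  node(4,2) S=102.0200 payoff=38.2800 vs cont=38.5498 → 38.5498 [wait]  node(4,3) S=131.8533 payoff=8.4467 vs cont=18.0511 → 18.0511 [wait]  node(4,4) S=170.4106 payoff=0.0000 vs cont=5.4297 → 5.4297 [wait]
k=3: node(3,0) S=69.4347 payoff=70.8653 vs cont=69.8829 → 70.8653 [stop]  node(3,1) S=89.7393 payoff=50.5607 vs cont=49.7111 → 50.5607 [stop]  node(3,2) S=115.9814 payoff=24.3186 vs cont=28.1961 → 28.1961 [wait]  node(3,3) S=149.8973 payoff=0.0000 vs cont=11.7159 → 11.7159 [wait]
k=2: node(2,0) S=78.9368 payoff=61.3632 vs cont=60.3808 → 61.3632 [stop]  node(2,1) S=102.0200 payoff=38.2800 vs cont=39.2050 → 39.2050 [wait]  node(2,2) S=131.8533 payoff=8.4467 vs cont=19.8917 → 19.8917 [wait]
k=1: node(1,0) S=89.7393 payoff=50.5607 vs cont=50.0334 → 50.5607 [stop]  node(1,1) S=115.9814 payoff=24.3186 vs cont=29.4298 → 29.4298 [wait]
k=0: node(0,0) S=102.0200 payoff=38.2800 vs cont=39.8119 → 39.8119 [wait]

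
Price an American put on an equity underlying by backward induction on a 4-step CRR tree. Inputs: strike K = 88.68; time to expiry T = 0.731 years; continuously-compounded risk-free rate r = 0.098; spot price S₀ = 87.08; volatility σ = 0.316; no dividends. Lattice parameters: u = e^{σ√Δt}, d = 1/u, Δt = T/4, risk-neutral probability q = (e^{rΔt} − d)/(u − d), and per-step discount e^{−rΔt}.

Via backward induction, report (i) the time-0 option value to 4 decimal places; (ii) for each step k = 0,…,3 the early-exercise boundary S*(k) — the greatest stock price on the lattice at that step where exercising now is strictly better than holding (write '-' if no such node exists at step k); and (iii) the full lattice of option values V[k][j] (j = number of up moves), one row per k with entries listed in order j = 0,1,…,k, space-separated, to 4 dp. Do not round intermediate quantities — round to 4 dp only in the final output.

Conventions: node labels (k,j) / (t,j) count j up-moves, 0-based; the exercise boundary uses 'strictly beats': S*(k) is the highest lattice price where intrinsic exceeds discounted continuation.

price = 7.7294
boundary = - - 66.4634 76.0765
tree:
7.7294
13.4198 3.0049
22.2166 6.1661 0.3367
30.6149 12.6035 0.7340 0.0000
37.9521 22.2166 1.6000 0.0000 0.0000

Δt=0.18275  u=1.14464  d=0.87364  q=0.53296  discount=0.98225
step 4 (expiry): payoffs max(K−S,0) = 37.9521 22.2166 1.6000 0.0000 0.0000
step 3: (k=3,j=0): S=58.0651, K−S=30.6149, hold=29.0409 ⇒ V=30.6149 exercise | (k=3,j=1): S=76.0765, K−S=12.6035, hold=11.0294 ⇒ V=12.6035 exercise | (k=3,j=2): S=99.6750, K−S=0.0000, hold=0.7340 ⇒ V=0.7340 continue | (k=3,j=3): S=130.5936, K−S=0.0000, hold=0.0000 ⇒ V=0.0000 continue  boundary S*=76.0765
step 2: (k=2,j=0): S=66.4634, K−S=22.2166, hold=20.6425 ⇒ V=22.2166 exercise | (k=2,j=1): S=87.0800, K−S=1.6000, hold=6.1661 ⇒ V=6.1661 continue | (k=2,j=2): S=114.0917, K−S=0.0000, hold=0.3367 ⇒ V=0.3367 continue  boundary S*=66.4634
step 1: (k=1,j=0): S=76.0765, K−S=12.6035, hold=13.4198 ⇒ V=13.4198 continue | (k=1,j=1): S=99.6750, K−S=0.0000, hold=3.0049 ⇒ V=3.0049 continue  boundary S*=-
step 0: (k=0,j=0): S=87.0800, K−S=1.6000, hold=7.7294 ⇒ V=7.7294 continue  boundary S*=-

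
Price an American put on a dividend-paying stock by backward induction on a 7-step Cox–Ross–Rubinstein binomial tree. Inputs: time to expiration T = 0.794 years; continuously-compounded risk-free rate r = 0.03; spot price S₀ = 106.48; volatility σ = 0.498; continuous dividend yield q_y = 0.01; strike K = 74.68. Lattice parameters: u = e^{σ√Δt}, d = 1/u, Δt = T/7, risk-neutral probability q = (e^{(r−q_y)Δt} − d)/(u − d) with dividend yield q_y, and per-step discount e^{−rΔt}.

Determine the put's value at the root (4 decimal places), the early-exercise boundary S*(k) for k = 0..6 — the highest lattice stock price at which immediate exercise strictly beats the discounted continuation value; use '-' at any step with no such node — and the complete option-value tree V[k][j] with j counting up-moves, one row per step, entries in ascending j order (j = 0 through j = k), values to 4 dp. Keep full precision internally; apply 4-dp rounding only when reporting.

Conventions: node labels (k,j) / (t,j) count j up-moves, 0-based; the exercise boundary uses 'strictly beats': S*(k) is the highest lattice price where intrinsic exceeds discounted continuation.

price = 4.6884
boundary = - - - - - 46.0324 54.4383
tree:
4.6884
7.1391 1.9022
10.6235 3.1809 0.4443
15.3676 5.2411 0.8331 0.0000
21.4576 8.4709 1.5622 0.0000 0.0000
28.6476 13.3395 2.9294 0.0000 0.0000 0.0000
35.7555 20.2417 5.4932 0.0000 0.0000 0.0000 0.0000
41.7659 28.6476 10.3008 0.0000 0.0000 0.0000 0.0000 0.0000

Δt=0.11343  u=1.18261  d=0.84559  q=0.46491  discount=0.99660
step 7 (expiry): payoffs max(K−S,0) = 41.7659 28.6476 10.3008 0.0000 0.0000 0.0000 0.0000 0.0000
step 6: (k=6,j=0): S=38.9245, K−S=35.7555, hold=35.5459 ⇒ V=35.7555 exercise | (k=6,j=1): S=54.4383, K−S=20.2417, hold=20.0497 ⇒ V=20.2417 exercise | (k=6,j=2): S=76.1354, K−S=0.0000, hold=5.4932 ⇒ V=5.4932 continue | (k=6,j=3): S=106.4800, K−S=0.0000, hold=0.0000 ⇒ V=0.0000 continue | (k=6,j=4): S=148.9189, K−S=0.0000, hold=0.0000 ⇒ V=0.0000 continue | (k=6,j=5): S=208.2722, K−S=0.0000, hold=0.0000 ⇒ V=0.0000 continue | (k=6,j=6): S=291.2816, K−S=0.0000, hold=0.0000 ⇒ V=0.0000 continue  boundary S*=54.4383
step 5: (k=5,j=0): S=46.0324, K−S=28.6476, hold=28.4461 ⇒ V=28.6476 exercise | (k=5,j=1): S=64.3792, K−S=10.3008, hold=13.3395 ⇒ V=13.3395 continue | (k=5,j=2): S=90.0383, K−S=0.0000, hold=2.9294 ⇒ V=2.9294 continue | (k=5,j=3): S=125.9241, K−S=0.0000, hold=0.0000 ⇒ V=0.0000 continue | (k=5,j=4): S=176.1126, K−S=0.0000, hold=0.0000 ⇒ V=0.0000 continue | (k=5,j=5): S=246.3044, K−S=0.0000, hold=0.0000 ⇒ V=0.0000 continue  boundary S*=46.0324
step 4: (k=4,j=0): S=54.4383, K−S=20.2417, hold=21.4576 ⇒ V=21.4576 continue | (k=4,j=1): S=76.1354, K−S=0.0000, hold=8.4709 ⇒ V=8.4709 continue | (k=4,j=2): S=106.4800, K−S=0.0000, hold=1.5622 ⇒ V=1.5622 continue | (k=4,j=3): S=148.9189, K−S=0.0000, hold=0.0000 ⇒ V=0.0000 continue | (k=4,j=4): S=208.2722, K−S=0.0000, hold=0.0000 ⇒ V=0.0000 continue  boundary S*=-
step 3: (k=3,j=0): S=64.3792, K−S=10.3008, hold=15.3676 ⇒ V=15.3676 continue | (k=3,j=1): S=90.0383, K−S=0.0000, hold=5.2411 ⇒ V=5.2411 continue | (k=3,j=2): S=125.9241, K−S=0.0000, hold=0.8331 ⇒ V=0.8331 continue | (k=3,j=3): S=176.1126, K−S=0.0000, hold=0.0000 ⇒ V=0.0000 continue  boundary S*=-
step 2: (k=2,j=0): S=76.1354, K−S=0.0000, hold=10.6235 ⇒ V=10.6235 continue | (k=2,j=1): S=106.4800, K−S=0.0000, hold=3.1809 ⇒ V=3.1809 continue | (k=2,j=2): S=148.9189, K−S=0.0000, hold=0.4443 ⇒ V=0.4443 continue  boundary S*=-
step 1: (k=1,j=0): S=90.0383, K−S=0.0000, hold=7.1391 ⇒ V=7.1391 continue | (k=1,j=1): S=125.9241, K−S=0.0000, hold=1.9022 ⇒ V=1.9022 continue  boundary S*=-
step 0: (k=0,j=0): S=106.4800, K−S=0.0000, hold=4.6884 ⇒ V=4.6884 continue  boundary S*=-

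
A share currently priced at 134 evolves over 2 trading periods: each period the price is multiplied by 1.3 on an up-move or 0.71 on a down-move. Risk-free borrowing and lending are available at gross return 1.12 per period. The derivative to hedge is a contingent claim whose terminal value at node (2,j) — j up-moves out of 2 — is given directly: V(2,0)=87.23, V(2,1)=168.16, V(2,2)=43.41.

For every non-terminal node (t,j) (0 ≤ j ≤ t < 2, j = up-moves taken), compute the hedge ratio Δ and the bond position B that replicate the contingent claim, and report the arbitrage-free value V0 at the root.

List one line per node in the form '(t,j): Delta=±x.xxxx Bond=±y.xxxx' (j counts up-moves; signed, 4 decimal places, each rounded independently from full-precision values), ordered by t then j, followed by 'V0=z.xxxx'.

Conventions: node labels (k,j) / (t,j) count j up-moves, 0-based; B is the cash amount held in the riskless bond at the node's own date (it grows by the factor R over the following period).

Risk-neutral probability p* = (R−d)/(u−d) = (1.12−0.71)/(1.3−0.71) = 0.6949.
Expiry values: V(2,0)=87.2300, V(2,1)=168.1600, V(2,2)=43.4100
(1,0): S=95.1400. Δ = (V_up−V_dn)/(S_up−S_dn) = (168.1600−87.2300)/(123.6820−67.5494) = 1.4418. V = [p*·168.1600 + (1−p*)·87.2300]/1.12 = 128.0978. B = V − Δ·S = -9.0717.
(1,1): S=174.2000. Δ = (V_up−V_dn)/(S_up−S_dn) = (43.4100−168.1600)/(226.4600−123.6820) = -1.2138. V = [p*·43.4100 + (1−p*)·168.1600]/1.12 = 72.7405. B = V − Δ·S = 284.1811.
(0,0): S=134.0000. Δ = (V_up−V_dn)/(S_up−S_dn) = (72.7405−128.0978)/(174.2000−95.1400) = -0.7002. V = [p*·72.7405 + (1−p*)·128.0978]/1.12 = 80.0260. B = V − Δ·S = 173.8519.
Sanity check at the root: Δ(0,0)·S0 + B(0,0) reproduces V0 = 80.0260.

(0,0): Delta=-0.7002 Bond=173.8519
(1,0): Delta=1.4418 Bond=-9.0717
(1,1): Delta=-1.2138 Bond=284.1811
V0=80.0260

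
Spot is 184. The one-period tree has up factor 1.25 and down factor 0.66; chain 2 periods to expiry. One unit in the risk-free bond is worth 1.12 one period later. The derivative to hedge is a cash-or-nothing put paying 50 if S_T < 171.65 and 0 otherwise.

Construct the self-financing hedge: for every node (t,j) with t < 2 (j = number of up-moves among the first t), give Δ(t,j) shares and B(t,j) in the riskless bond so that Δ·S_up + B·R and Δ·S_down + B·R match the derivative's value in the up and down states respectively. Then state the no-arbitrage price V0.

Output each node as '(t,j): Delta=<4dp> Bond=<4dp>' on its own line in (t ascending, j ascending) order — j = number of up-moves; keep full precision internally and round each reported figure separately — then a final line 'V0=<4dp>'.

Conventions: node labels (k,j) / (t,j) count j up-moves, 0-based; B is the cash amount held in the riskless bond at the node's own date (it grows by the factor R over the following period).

(0,0): Delta=-0.3206 Bond=74.6239
(1,0): Delta=0.0000 Bond=44.6429
(1,1): Delta=-0.3685 Bond=94.5823
V0=15.6301

Arbitrage-free pricing uses the up-move probability p* = (R−d)/(u−d) = 0.7797, discounting each step at R = 1.12.
Expiry values: V(2,0)=50.0000, V(2,1)=50.0000, V(2,2)=0.0000
(1,0): S=121.4400. Δ = (V_up−V_dn)/(S_up−S_dn) = (50.0000−50.0000)/(151.8000−80.1504) = 0.0000. V = [p*·50.0000 + (1−p*)·50.0000]/1.12 = 44.6429. B = V − Δ·S = 44.6429.
(1,1): S=230.0000. Δ = (V_up−V_dn)/(S_up−S_dn) = (0.0000−50.0000)/(287.5000−151.8000) = -0.3685. V = [p*·0.0000 + (1−p*)·50.0000]/1.12 = 9.8366. B = V − Δ·S = 94.5823.
(0,0): S=184.0000. Δ = (V_up−V_dn)/(S_up−S_dn) = (9.8366−44.6429)/(230.0000−121.4400) = -0.3206. V = [p*·9.8366 + (1−p*)·44.6429]/1.12 = 15.6301. B = V − Δ·S = 74.6239.
Sanity check at the root: Δ(0,0)·S0 + B(0,0) reproduces V0 = 15.6301.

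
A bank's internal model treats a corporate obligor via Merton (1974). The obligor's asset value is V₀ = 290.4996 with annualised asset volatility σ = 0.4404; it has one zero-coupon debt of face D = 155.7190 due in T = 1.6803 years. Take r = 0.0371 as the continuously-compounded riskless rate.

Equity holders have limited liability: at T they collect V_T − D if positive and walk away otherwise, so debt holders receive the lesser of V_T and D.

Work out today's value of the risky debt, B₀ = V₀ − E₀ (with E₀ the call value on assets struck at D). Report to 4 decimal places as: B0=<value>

B0=139.9031

Work the structural quantities from V₀ = 290.4996 against face 155.7190:
d₁ = [ln(V₀/D) + (r + σ²/2)T] / (σ√T)
   = [ln(290.4996/155.7190) + (0.0371 + 0.5·0.4404²)·1.6803] / (0.4404·√1.6803)
   = [0.623549 + 0.225288] / 0.570875 = 1.486906
d₂ = d₁ − σ√T = 1.486906 − 0.570875 = 0.916032
N(d₁) = 0.931480,  N(d₂) = 0.820175,  e^(−rT) = 0.939564
E₀ = V₀·N(d₁) − D·e^(−rT)·N(d₂)
   = 290.4996·0.931480 − 155.7190·0.939564·0.820175 = 150.596489
B₀ = V₀ − E₀ = 290.4996 − 150.596489 = 139.903111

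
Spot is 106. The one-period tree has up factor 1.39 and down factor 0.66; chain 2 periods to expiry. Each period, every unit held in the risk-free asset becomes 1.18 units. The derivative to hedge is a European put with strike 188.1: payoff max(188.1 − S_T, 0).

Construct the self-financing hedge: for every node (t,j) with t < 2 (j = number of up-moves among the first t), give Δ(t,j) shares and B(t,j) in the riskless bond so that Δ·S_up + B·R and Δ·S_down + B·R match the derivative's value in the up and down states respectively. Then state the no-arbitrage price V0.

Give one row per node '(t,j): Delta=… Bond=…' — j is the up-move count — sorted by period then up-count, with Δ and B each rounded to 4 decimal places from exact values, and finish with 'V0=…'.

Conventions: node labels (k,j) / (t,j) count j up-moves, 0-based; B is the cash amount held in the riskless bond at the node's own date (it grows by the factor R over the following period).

Risk-neutral probability p* = (R−d)/(u−d) = (1.18−0.66)/(1.39−0.66) = 0.7123.
Terminal payoffs: V(2,0)=141.9264, V(2,1)=90.8556, V(2,2)=0.0000
Node (1,0) S=69.9600: V=(p*·90.8556+(1−p*)·141.9264)/1.18=89.4468; Δ=(90.8556−141.9264)/(97.2444−46.1736)=-1.0000; B=V−Δ·S=159.4068
Node (1,1) S=147.3400: V=(p*·0.0000+(1−p*)·90.8556)/1.18=22.1496; Δ=(0.0000−90.8556)/(204.8026−97.2444)=-0.8447; B=V−Δ·S=146.6093
Node (0,0) S=106.0000: V=(p*·22.1496+(1−p*)·89.4468)/1.18=35.1772; Δ=(22.1496−89.4468)/(147.3400−69.9600)=-0.8697; B=V−Δ·S=127.3651
Sanity check at the root: Δ(0,0)·S0 + B(0,0) reproduces V0 = 35.1772.

(0,0): Delta=-0.8697 Bond=127.3651
(1,0): Delta=-1.0000 Bond=159.4068
(1,1): Delta=-0.8447 Bond=146.6093
V0=35.1772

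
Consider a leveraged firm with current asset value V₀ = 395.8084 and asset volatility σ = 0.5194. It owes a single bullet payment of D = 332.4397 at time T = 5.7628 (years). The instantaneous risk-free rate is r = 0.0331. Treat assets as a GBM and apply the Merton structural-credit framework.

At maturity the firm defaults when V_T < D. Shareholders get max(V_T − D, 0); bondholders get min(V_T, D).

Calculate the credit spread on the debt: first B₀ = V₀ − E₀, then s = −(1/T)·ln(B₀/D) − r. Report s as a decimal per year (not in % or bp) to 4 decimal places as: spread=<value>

spread=0.0803

Apply the equity-as-call identities (strike 332.4397, horizon 5.7628 years):
d₁ = [ln(V₀/D) + (r + σ²/2)T] / (σ√T)
   = [ln(395.8084/332.4397) + (0.0331 + 0.5·0.5194²)·5.7628] / (0.5194·√5.7628)
   = [0.174472 + 0.968082] / 1.246863 = 0.916343
d₂ = d₁ − σ√T = 0.916343 − 1.246863 = -0.330520
N(d₁) = 0.820256,  N(d₂) = 0.370504,  e^(−rT) = 0.826340
E₀ = V₀·N(d₁) − D·e^(−rT)·N(d₂)
   = 395.8084·0.820256 − 332.4397·0.826340·0.370504 = 222.884005
B₀ = V₀ − E₀ = 395.8084 − 222.884005 = 172.924395
spread = −(1/T)·ln(B₀/D) − r = −(1/5.7628)·ln(172.924395/332.4397) − 0.0331 = 0.08031779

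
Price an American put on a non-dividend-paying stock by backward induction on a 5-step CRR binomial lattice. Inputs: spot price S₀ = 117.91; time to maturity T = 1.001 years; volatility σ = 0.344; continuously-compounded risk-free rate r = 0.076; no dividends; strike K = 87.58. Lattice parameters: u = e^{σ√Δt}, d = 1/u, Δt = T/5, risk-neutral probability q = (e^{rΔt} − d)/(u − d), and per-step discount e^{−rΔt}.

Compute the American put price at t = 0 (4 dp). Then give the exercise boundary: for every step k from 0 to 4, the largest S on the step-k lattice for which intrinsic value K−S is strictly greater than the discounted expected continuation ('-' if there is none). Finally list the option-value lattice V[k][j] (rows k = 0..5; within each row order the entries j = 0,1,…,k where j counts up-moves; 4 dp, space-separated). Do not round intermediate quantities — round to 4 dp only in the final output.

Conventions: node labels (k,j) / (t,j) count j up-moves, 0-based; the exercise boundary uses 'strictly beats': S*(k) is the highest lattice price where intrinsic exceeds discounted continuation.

price = 2.7186
boundary = - - - - 63.7040
tree:
2.7186
4.9012 0.7131
8.6318 1.4812 0.0000
14.7121 3.0768 0.0000 0.0000
23.8760 6.3912 0.0000 0.0000 0.0000
32.9638 13.2759 0.0000 0.0000 0.0000 0.0000

params: Δt=0.20020 u=1.16640 d=0.85734 q=0.51120 e^(-rΔt)=0.98490
t_5 payoffs: 32.9638 13.2759 0.0000 0.0000 0.0000 0.0000
t_4: node(4,0) S=63.7040 payoff=23.8760 vs cont=22.5535 → 23.8760 [stop]  node(4,1) S=86.6680 payoff=0.9120 vs cont=6.3912 → 6.3912 [wait]  node(4,2) S=117.9100 payoff=0.0000 vs cont=0.0000 → 0.0000 [wait]  node(4,3) S=160.4141 payoff=0.0000 vs cont=0.0000 → 0.0000 [wait]  node(4,4) S=218.2399 payoff=0.0000 vs cont=0.0000 → 0.0000 [wait]  ⇒ S*(4)=63.7040
t_3: node(3,0) S=74.3041 payoff=13.2759 vs cont=14.7121 → 14.7121 [wait]  node(3,1) S=101.0892 payoff=0.0000 vs cont=3.0768 → 3.0768 [wait]  node(3,2) S=137.5297 payoff=0.0000 vs cont=0.0000 → 0.0000 [wait]  node(3,3) S=187.1063 payoff=0.0000 vs cont=0.0000 → 0.0000 [wait]  ⇒ S*(3)=-
t_2: node(2,0) S=86.6680 payoff=0.9120 vs cont=8.6318 → 8.6318 [wait]  node(2,1) S=117.9100 payoff=0.0000 vs cont=1.4812 → 1.4812 [wait]  node(2,2) S=160.4141 payoff=0.0000 vs cont=0.0000 → 0.0000 [wait]  ⇒ S*(2)=-
t_1: node(1,0) S=101.0892 payoff=0.0000 vs cont=4.9012 → 4.9012 [wait]  node(1,1) S=137.5297 payoff=0.0000 vs cont=0.7131 → 0.7131 [wait]  ⇒ S*(1)=-
t_0: node(0,0) S=117.9100 payoff=0.0000 vs cont=2.7186 → 2.7186 [wait]  ⇒ S*(0)=-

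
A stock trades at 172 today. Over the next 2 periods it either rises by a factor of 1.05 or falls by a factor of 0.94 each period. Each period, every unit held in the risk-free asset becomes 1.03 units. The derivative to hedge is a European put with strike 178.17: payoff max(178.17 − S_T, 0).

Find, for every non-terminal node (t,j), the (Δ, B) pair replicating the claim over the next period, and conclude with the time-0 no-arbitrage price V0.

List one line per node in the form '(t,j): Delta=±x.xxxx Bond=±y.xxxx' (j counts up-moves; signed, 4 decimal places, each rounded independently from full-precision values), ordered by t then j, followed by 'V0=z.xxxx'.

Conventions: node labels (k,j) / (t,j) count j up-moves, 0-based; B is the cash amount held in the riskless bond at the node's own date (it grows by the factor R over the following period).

Arbitrage-free pricing uses the up-move probability p* = (R−d)/(u−d) = 0.8182, discounting each step at R = 1.03.
At maturity the claim pays: V(2,0)=26.1908, V(2,1)=8.4060, V(2,2)=0.0000
(1,0): S=161.6800. Δ = (V_up−V_dn)/(S_up−S_dn) = (8.4060−26.1908)/(169.7640−151.9792) = -1.0000. V = [p*·8.4060 + (1−p*)·26.1908]/1.03 = 11.3006. B = V − Δ·S = 172.9806.
(1,1): S=180.6000. Δ = (V_up−V_dn)/(S_up−S_dn) = (0.0000−8.4060)/(189.6300−169.7640) = -0.4231. V = [p*·0.0000 + (1−p*)·8.4060]/1.03 = 1.4838. B = V − Δ·S = 77.9020.
(0,0): S=172.0000. Δ = (V_up−V_dn)/(S_up−S_dn) = (1.4838−11.3006)/(180.6000−161.6800) = -0.5189. V = [p*·1.4838 + (1−p*)·11.3006]/1.03 = 3.1735. B = V − Δ·S = 92.4165.
As a check, the time-0 holding Δ(0,0)·S0 + B(0,0) comes to 3.1735 — exactly V0.

(0,0): Delta=-0.5189 Bond=92.4165
(1,0): Delta=-1.0000 Bond=172.9806
(1,1): Delta=-0.4231 Bond=77.9020
V0=3.1735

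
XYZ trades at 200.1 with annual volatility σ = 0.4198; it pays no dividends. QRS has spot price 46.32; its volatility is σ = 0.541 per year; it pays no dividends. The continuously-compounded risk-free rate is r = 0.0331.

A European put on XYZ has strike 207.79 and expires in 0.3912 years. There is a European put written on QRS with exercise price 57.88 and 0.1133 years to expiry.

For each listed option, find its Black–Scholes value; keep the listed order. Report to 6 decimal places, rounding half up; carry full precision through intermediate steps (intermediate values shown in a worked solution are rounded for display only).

[XYZ put K=207.79]
σ√T = 0.4198·√0.3912 = 0.262568
d₁ = (ln(S/K) + (r+σ²/2)T) / (σ√T) = (ln(200.1/207.79) + (0.0331+0.4198²/2)·0.3912) / 0.262568 = (-0.037711 + 0.047420) / 0.262568 = 0.036977
d₂ = d₁ − σ√T = 0.036977 − 0.262568 = -0.225591
e^{−rT} = 0.987135
N(−d₁) = 0.485252,  N(−d₂) = 0.589240
price = K·e^{−rT}·N(−d₂) − S·N(−d₁) = 120.863027 − 97.098855 = 23.764173
[QRS put K=57.88]
σ√T = 0.541·√0.1133 = 0.182101
d₁ = (ln(S/K) + (r+σ²/2)T) / (σ√T) = (ln(46.32/57.88) + (0.0331+0.541²/2)·0.1133) / 0.182101 = (-0.222798 + 0.020331) / 0.182101 = -1.111842
d₂ = d₁ − σ√T = -1.111842 − 0.182101 = -1.293943
e^{−rT} = 0.996257
N(−d₁) = 0.866897,  N(−d₂) = 0.902157
price = K·e^{−rT}·N(−d₂) − S·N(−d₁) = 52.021412 − 40.154665 = 11.866747

price(XYZ put K=207.79) = 23.764173
price(QRS put K=57.88) = 11.866747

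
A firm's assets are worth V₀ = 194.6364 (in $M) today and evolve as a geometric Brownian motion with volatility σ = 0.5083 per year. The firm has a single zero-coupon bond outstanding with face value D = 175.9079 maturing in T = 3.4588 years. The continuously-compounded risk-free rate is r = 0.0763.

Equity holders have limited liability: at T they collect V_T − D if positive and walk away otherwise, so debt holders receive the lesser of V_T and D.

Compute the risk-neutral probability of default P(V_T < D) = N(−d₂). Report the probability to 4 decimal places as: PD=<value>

Work the structural quantities from V₀ = 194.6364 against face 175.9079:
d₁ = [ln(V₀/D) + (r + σ²/2)T] / (σ√T)
   = [ln(194.6364/175.9079) + (0.0763 + 0.5·0.5083²)·3.4588] / (0.5083·√3.4588)
   = [0.101173 + 0.710730] / 0.945329 = 0.858857
d₂ = d₁ − σ√T = 0.858857 − 0.945329 = -0.086472
risk-neutral PD = N(−d₂) = N(0.086472) = 0.534454

PD=0.5345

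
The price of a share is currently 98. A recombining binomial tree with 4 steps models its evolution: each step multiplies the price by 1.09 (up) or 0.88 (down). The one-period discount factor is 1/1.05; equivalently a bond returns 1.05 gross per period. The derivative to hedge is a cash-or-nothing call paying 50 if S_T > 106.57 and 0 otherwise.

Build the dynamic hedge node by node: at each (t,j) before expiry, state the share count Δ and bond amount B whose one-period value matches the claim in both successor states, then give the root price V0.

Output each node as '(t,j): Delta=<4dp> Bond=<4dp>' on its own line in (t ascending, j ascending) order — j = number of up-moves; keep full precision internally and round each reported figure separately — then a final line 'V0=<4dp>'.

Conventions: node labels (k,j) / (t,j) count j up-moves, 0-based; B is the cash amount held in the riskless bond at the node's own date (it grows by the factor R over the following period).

No-arbitrage ⇒ martingale measure with p* = (R−d)/(u−d) = 0.8095.
Payoffs at expiry: V(4,0)=0.0000, V(4,1)=0.0000, V(4,2)=0.0000, V(4,3)=50.0000, V(4,4)=50.0000
(3,0): S=66.7843. Δ = (V_up−V_dn)/(S_up−S_dn) = (0.0000−0.0000)/(72.7948−58.7701) = 0.0000. V = [p*·0.0000 + (1−p*)·0.0000]/1.05 = 0.0000. B = V − Δ·S = 0.0000.
(3,1): S=82.7214. Δ = (V_up−V_dn)/(S_up−S_dn) = (0.0000−0.0000)/(90.1663−72.7948) = 0.0000. V = [p*·0.0000 + (1−p*)·0.0000]/1.05 = 0.0000. B = V − Δ·S = 0.0000.
(3,2): S=102.4617. Δ = (V_up−V_dn)/(S_up−S_dn) = (50.0000−0.0000)/(111.6833−90.1663) = 2.3237. V = [p*·50.0000 + (1−p*)·0.0000]/1.05 = 38.5488. B = V − Δ·S = -199.5465.
(3,3): S=126.9128. Δ = (V_up−V_dn)/(S_up−S_dn) = (50.0000−50.0000)/(138.3350−111.6833) = 0.0000. V = [p*·50.0000 + (1−p*)·50.0000]/1.05 = 47.6190. B = V − Δ·S = 47.6190.
(2,0): S=75.8912. Δ = (V_up−V_dn)/(S_up−S_dn) = (0.0000−0.0000)/(82.7214−66.7843) = 0.0000. V = [p*·0.0000 + (1−p*)·0.0000]/1.05 = 0.0000. B = V − Δ·S = 0.0000.
(2,1): S=94.0016. Δ = (V_up−V_dn)/(S_up−S_dn) = (38.5488−0.0000)/(102.4617−82.7214) = 1.9528. V = [p*·38.5488 + (1−p*)·0.0000]/1.05 = 29.7201. B = V − Δ·S = -153.8454.
(2,2): S=116.4338. Δ = (V_up−V_dn)/(S_up−S_dn) = (47.6190−38.5488)/(126.9128−102.4617) = 0.3710. V = [p*·47.6190 + (1−p*)·38.5488]/1.05 = 43.7061. B = V − Δ·S = 0.5142.
(1,0): S=86.2400. Δ = (V_up−V_dn)/(S_up−S_dn) = (29.7201−0.0000)/(94.0016−75.8912) = 1.6411. V = [p*·29.7201 + (1−p*)·0.0000]/1.05 = 22.9135. B = V − Δ·S = -118.6109.
(1,1): S=106.8200. Δ = (V_up−V_dn)/(S_up−S_dn) = (43.7061−29.7201)/(116.4338−94.0016) = 0.6235. V = [p*·43.7061 + (1−p*)·29.7201]/1.05 = 39.0877. B = V − Δ·S = -27.5120.
(0,0): S=98.0000. Δ = (V_up−V_dn)/(S_up−S_dn) = (39.0877−22.9135)/(106.8200−86.2400) = 0.7859. V = [p*·39.0877 + (1−p*)·22.9135]/1.05 = 34.2923. B = V − Δ·S = -42.7278.
Sanity check at the root: Δ(0,0)·S0 + B(0,0) reproduces V0 = 34.2923.

(0,0): Delta=0.7859 Bond=-42.7278
(1,0): Delta=1.6411 Bond=-118.6109
(1,1): Delta=0.6235 Bond=-27.5120
(2,0): Delta=0.0000 Bond=0.0000
(2,1): Delta=1.9528 Bond=-153.8454
(2,2): Delta=0.3710 Bond=0.5142
(3,0): Delta=0.0000 Bond=0.0000
(3,1): Delta=0.0000 Bond=0.0000
(3,2): Delta=2.3237 Bond=-199.5465
(3,3): Delta=0.0000 Bond=47.6190
V0=34.2923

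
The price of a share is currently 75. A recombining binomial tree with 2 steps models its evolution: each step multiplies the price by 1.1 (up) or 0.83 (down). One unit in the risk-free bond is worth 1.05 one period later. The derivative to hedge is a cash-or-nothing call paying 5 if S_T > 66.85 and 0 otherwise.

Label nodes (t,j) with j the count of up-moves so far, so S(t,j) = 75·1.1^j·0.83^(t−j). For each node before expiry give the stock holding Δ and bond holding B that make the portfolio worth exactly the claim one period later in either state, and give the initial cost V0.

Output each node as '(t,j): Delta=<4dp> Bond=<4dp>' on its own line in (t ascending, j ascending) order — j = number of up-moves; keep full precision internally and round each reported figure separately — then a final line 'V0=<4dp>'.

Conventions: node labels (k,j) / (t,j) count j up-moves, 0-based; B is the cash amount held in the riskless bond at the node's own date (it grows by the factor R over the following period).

(0,0): Delta=0.0435 Bond=1.1136
(1,0): Delta=0.2975 Bond=-14.6384
(1,1): Delta=0.0000 Bond=4.7619
V0=4.3796

No-arbitrage ⇒ martingale measure with p* = (R−d)/(u−d) = 0.8148.
Terminal payoffs: V(2,0)=0.0000, V(2,1)=5.0000, V(2,2)=5.0000
  t=1,j=0: stock 62.2500 → up 68.4750 (V=5.0000), down 51.6675 (V=0.0000). Price 3.8801; hedge Δ=0.2975, bond B=-14.6384.
  t=1,j=1: stock 82.5000 → up 90.7500 (V=5.0000), down 68.4750 (V=5.0000). Price 4.7619; hedge Δ=0.0000, bond B=4.7619.
  t=0,j=0: stock 75.0000 → up 82.5000 (V=4.7619), down 62.2500 (V=3.8801). Price 4.3796; hedge Δ=0.0435, bond B=1.1136.
Check: Δ(0,0)·S0 + B(0,0) = 4.3796 = V0.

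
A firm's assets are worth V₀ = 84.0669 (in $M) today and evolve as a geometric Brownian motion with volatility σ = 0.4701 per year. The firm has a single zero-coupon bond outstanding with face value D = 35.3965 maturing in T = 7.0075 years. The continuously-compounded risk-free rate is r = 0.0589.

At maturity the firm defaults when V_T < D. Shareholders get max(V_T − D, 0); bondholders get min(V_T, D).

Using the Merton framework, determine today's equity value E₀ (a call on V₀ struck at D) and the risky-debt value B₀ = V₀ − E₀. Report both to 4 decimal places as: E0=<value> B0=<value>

E0=64.5057 B0=19.5612

Equity is a call on the firm's assets struck at D = 35.3965:
d₁ = [ln(V₀/D) + (r + σ²/2)T] / (σ√T)
   = [ln(84.0669/35.3965) + (0.0589 + 0.5·0.4701²)·7.0075] / (0.4701·√7.0075)
   = [0.865000 + 1.187050] / 1.244434 = 1.648982
d₂ = d₁ − σ√T = 1.648982 − 1.244434 = 0.404549
N(d₁) = 0.950424,  N(d₂) = 0.657095,  e^(−rT) = 0.661833
E₀ = V₀·N(d₁) − D·e^(−rT)·N(d₂)
   = 84.0669·0.950424 − 35.3965·0.661833·0.657095 = 64.505736
B₀ = V₀ − E₀ = 84.0669 − 64.505736 = 19.561164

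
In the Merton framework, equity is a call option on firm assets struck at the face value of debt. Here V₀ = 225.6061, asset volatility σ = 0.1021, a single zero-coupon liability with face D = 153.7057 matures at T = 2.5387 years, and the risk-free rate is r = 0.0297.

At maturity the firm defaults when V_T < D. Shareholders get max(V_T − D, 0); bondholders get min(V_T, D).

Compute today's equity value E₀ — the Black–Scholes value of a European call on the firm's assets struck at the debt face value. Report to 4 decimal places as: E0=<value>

Equity is a call on the firm's assets struck at D = 153.7057:
d₁ = [ln(V₀/D) + (r + σ²/2)T] / (σ√T)
   = [ln(225.6061/153.7057) + (0.0297 + 0.5·0.1021²)·2.5387] / (0.1021·√2.5387)
   = [0.383751 + 0.088632] / 0.162679 = 2.903771
d₂ = d₁ − σ√T = 2.903771 − 0.162679 = 2.741092
N(d₁) = 0.998157,  N(d₂) = 0.996938,  e^(−rT) = 0.927373
E₀ = V₀·N(d₁) − D·e^(−rT)·N(d₂)
   = 225.6061·0.998157 − 153.7057·0.927373·0.996938 = 83.084109

E0=83.0841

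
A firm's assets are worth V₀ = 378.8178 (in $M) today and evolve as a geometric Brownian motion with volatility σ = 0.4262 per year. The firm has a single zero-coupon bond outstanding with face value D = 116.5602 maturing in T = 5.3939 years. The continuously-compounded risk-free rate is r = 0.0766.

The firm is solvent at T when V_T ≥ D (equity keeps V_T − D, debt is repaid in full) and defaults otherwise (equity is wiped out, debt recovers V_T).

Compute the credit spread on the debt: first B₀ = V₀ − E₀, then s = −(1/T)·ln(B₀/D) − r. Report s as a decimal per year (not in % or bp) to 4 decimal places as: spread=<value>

spread=0.0087

Apply the equity-as-call identities (strike 116.5602, horizon 5.3939 years):
d₁ = [ln(V₀/D) + (r + σ²/2)T] / (σ√T)
   = [ln(378.8178/116.5602) + (0.0766 + 0.5·0.4262²)·5.3939] / (0.4262·√5.3939)
   = [1.178647 + 0.903064] / 0.989840 = 2.103079
d₂ = d₁ − σ√T = 2.103079 − 0.989840 = 1.113240
N(d₁) = 0.982271,  N(d₂) = 0.867197,  e^(−rT) = 0.661548
E₀ = V₀·N(d₁) − D·e^(−rT)·N(d₂)
   = 378.8178·0.982271 − 116.5602·0.661548·0.867197 = 305.231858
B₀ = V₀ − E₀ = 378.8178 − 305.231858 = 73.585942
spread = −(1/T)·ln(B₀/D) − r = −(1/5.3939)·ln(73.585942/116.5602) − 0.0766 = 0.00867297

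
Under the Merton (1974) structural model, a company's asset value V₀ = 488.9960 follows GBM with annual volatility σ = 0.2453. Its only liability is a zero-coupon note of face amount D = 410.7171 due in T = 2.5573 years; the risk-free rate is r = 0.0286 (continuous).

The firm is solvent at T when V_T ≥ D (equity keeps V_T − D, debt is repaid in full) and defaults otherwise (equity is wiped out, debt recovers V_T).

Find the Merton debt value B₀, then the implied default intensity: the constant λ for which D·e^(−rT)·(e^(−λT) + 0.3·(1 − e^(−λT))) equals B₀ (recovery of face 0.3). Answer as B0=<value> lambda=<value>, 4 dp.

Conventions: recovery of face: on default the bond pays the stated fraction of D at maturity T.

Equity is a call on the firm's assets struck at D = 410.7171:
d₁ = [ln(V₀/D) + (r + σ²/2)T] / (σ√T)
   = [ln(488.9960/410.7171) + (0.0286 + 0.5·0.2453²)·2.5573] / (0.2453·√2.5573)
   = [0.174450 + 0.150078] / 0.392273 = 0.827300
d₂ = d₁ − σ√T = 0.827300 − 0.392273 = 0.435027
N(d₁) = 0.795967,  N(d₂) = 0.668229,  e^(−rT) = 0.929472
E₀ = V₀·N(d₁) − D·e^(−rT)·N(d₂)
   = 488.9960·0.795967 − 410.7171·0.929472·0.668229 = 134.128175
B₀ = V₀ − E₀ = 488.9960 − 134.128175 = 354.867825
e^(−λT) = (B₀·e^(rT)/D − 0.3)/(1 − 0.3) = (354.8678·1.075880/410.7171 − 0.3)/0.7 = 0.89940247
λ = −ln(0.89940247)/2.5573 = 0.041460

B0=354.8678 lambda=0.0415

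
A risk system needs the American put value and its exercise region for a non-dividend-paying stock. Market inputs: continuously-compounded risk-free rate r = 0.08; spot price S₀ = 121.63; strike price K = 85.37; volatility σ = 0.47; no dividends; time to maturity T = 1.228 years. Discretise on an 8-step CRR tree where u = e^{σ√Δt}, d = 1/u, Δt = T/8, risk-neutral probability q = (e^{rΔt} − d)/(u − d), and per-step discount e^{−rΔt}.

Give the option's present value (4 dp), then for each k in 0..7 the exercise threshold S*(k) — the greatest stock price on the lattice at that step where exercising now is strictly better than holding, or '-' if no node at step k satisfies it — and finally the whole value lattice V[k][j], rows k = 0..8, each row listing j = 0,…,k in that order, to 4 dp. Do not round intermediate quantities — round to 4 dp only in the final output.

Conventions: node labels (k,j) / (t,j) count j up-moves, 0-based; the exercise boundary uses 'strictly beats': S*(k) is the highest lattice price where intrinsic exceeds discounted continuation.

Δt=0.15350  u=1.20219  d=0.83182  q=0.48745  discount=0.98780
step 8 (expiry): payoffs max(K−S,0) = 57.4917 45.0788 27.1390 1.2116 0.0000 0.0000 0.0000 0.0000 0.0000
step 7: (k=7,j=0): S=33.5150, K−S=51.8550, hold=50.8131 ⇒ V=51.8550 exercise | (k=7,j=1): S=48.4376, K−S=36.9324, hold=35.8905 ⇒ V=36.9324 exercise | (k=7,j=2): S=70.0044, K−S=15.3656, hold=14.3236 ⇒ V=15.3656 exercise | (k=7,j=3): S=101.1740, K−S=0.0000, hold=0.6134 ⇒ V=0.6134 continue | (k=7,j=4): S=146.2219, K−S=0.0000, hold=0.0000 ⇒ V=0.0000 continue | (k=7,j=5): S=211.3274, K−S=0.0000, hold=0.0000 ⇒ V=0.0000 continue | (k=7,j=6): S=305.4212, K−S=0.0000, hold=0.0000 ⇒ V=0.0000 continue | (k=7,j=7): S=441.4105, K−S=0.0000, hold=0.0000 ⇒ V=0.0000 continue  boundary S*=70.0044
step 6: (k=6,j=0): S=40.2912, K−S=45.0788, hold=44.0368 ⇒ V=45.0788 exercise | (k=6,j=1): S=58.2310, K−S=27.1390, hold=26.0971 ⇒ V=27.1390 exercise | (k=6,j=2): S=84.1584, K−S=1.2116, hold=8.0748 ⇒ V=8.0748 continue | (k=6,j=3): S=121.6300, K−S=0.0000, hold=0.3106 ⇒ V=0.3106 continue | (k=6,j=4): S=175.7859, K−S=0.0000, hold=0.0000 ⇒ V=0.0000 continue | (k=6,j=5): S=254.0549, K−S=0.0000, hold=0.0000 ⇒ V=0.0000 continue | (k=6,j=6): S=367.1732, K−S=0.0000, hold=0.0000 ⇒ V=0.0000 continue  boundary S*=58.2310
step 5: (k=5,j=0): S=48.4376, K−S=36.9324, hold=35.8905 ⇒ V=36.9324 exercise | (k=5,j=1): S=70.0044, K−S=15.3656, hold=17.6283 ⇒ V=17.6283 continue | (k=5,j=2): S=101.1740, K−S=0.0000, hold=4.2377 ⇒ V=4.2377 continue | (k=5,j=3): S=146.2219, K−S=0.0000, hold=0.1572 ⇒ V=0.1572 continue | (k=5,j=4): S=211.3274, K−S=0.0000, hold=0.0000 ⇒ V=0.0000 continue | (k=5,j=5): S=305.4212, K−S=0.0000, hold=0.0000 ⇒ V=0.0000 continue  boundary S*=48.4376
step 4: (k=4,j=0): S=58.2310, K−S=27.1390, hold=27.1866 ⇒ V=27.1866 continue | (k=4,j=1): S=84.1584, K−S=1.2116, hold=10.9655 ⇒ V=10.9655 continue | (k=4,j=2): S=121.6300, K−S=0.0000, hold=2.2212 ⇒ V=2.2212 continue | (k=4,j=3): S=175.7859, K−S=0.0000, hold=0.0796 ⇒ V=0.0796 continue | (k=4,j=4): S=254.0549, K−S=0.0000, hold=0.0000 ⇒ V=0.0000 continue  boundary S*=-
step 3: (k=3,j=0): S=70.0044, K−S=15.3656, hold=19.0443 ⇒ V=19.0443 continue | (k=3,j=1): S=101.1740, K−S=0.0000, hold=6.6213 ⇒ V=6.6213 continue | (k=3,j=2): S=146.2219, K−S=0.0000, hold=1.1629 ⇒ V=1.1629 continue | (k=3,j=3): S=211.3274, K−S=0.0000, hold=0.0403 ⇒ V=0.0403 continue  boundary S*=-
step 2: (k=2,j=0): S=84.1584, K−S=1.2116, hold=12.8301 ⇒ V=12.8301 continue | (k=2,j=1): S=121.6300, K−S=0.0000, hold=3.9122 ⇒ V=3.9122 continue | (k=2,j=2): S=175.7859, K−S=0.0000, hold=0.6082 ⇒ V=0.6082 continue  boundary S*=-
step 1: (k=1,j=0): S=101.1740, K−S=0.0000, hold=8.3795 ⇒ V=8.3795 continue | (k=1,j=1): S=146.2219, K−S=0.0000, hold=2.2736 ⇒ V=2.2736 continue  boundary S*=-
step 0: (k=0,j=0): S=121.6300, K−S=0.0000, hold=5.3372 ⇒ V=5.3372 continue  boundary S*=-

price = 5.3372
boundary = - - - - - 48.4376 58.2310 70.0044
tree:
5.3372
8.3795 2.2736
12.8301 3.9122 0.6082
19.0443 6.6213 1.1629 0.0403
27.1866 10.9655 2.2212 0.0796 0.0000
36.9324 17.6283 4.2377 0.1572 0.0000 0.0000
45.0788 27.1390 8.0748 0.3106 0.0000 0.0000 0.0000
51.8550 36.9324 15.3656 0.6134 0.0000 0.0000 0.0000 0.0000
57.4917 45.0788 27.1390 1.2116 0.0000 0.0000 0.0000 0.0000 0.0000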